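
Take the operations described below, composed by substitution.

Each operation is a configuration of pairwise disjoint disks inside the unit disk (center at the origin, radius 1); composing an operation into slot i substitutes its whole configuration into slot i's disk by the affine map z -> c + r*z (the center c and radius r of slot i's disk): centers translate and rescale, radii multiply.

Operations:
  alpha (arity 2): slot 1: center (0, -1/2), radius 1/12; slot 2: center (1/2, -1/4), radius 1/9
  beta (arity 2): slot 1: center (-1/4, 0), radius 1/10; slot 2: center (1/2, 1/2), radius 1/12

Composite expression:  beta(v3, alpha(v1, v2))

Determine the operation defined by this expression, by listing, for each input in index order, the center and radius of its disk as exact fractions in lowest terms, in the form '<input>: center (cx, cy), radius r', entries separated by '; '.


v1: center (1/2, 11/24), radius 1/144; v2: center (13/24, 23/48), radius 1/108; v3: center (-1/4, 0), radius 1/10

Below beta, radii multiply path by path; the v-disk centers shift.
for v3, the 1-step affine chain lands on center (-1/4, 0), radius 1/10
for v1, the 2-step affine chain lands on center (1/2, 11/24), radius 1/144
for v2, the 2-step affine chain lands on center (13/24, 23/48), radius 1/108


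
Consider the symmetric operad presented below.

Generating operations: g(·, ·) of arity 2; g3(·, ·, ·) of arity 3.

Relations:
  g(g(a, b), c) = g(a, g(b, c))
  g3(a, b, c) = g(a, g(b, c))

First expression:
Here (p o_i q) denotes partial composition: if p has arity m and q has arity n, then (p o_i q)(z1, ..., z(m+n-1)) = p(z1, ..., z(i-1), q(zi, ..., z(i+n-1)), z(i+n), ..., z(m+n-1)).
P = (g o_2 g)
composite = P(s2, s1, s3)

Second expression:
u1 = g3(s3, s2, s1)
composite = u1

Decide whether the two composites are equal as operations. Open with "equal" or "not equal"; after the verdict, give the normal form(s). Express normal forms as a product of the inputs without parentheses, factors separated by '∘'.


not equal: they reduce to s2 ∘ s1 ∘ s3 and s3 ∘ s2 ∘ s1

The first composite normalizes to s2 ∘ s1 ∘ s3
The second composite normalizes to s3 ∘ s2 ∘ s1
The forms do not match — not equal.


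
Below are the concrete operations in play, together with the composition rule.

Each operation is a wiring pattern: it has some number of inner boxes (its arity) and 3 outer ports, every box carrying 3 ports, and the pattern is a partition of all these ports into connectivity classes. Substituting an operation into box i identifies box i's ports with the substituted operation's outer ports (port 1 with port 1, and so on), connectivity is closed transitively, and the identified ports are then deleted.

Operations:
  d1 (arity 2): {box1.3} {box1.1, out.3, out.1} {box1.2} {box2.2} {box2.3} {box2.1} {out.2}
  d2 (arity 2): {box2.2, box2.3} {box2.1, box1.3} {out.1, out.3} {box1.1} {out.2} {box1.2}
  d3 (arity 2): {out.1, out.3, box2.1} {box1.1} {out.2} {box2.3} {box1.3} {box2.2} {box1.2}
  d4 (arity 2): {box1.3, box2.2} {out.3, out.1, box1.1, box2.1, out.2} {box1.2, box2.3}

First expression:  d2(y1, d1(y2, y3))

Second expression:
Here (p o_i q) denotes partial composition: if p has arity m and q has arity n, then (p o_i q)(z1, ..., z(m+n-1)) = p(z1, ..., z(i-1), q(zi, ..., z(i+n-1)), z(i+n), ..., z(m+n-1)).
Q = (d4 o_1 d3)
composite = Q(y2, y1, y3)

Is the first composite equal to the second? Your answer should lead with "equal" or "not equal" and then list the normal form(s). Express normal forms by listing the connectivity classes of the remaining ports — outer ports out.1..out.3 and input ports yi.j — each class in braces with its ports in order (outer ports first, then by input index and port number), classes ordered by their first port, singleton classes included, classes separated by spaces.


not equal: they reduce to {out.1, out.3} {out.2} {y1.1} {y1.2} {y1.3, y2.1} {y2.2} {y2.3} {y3.1} {y3.2} {y3.3} and {out.1, out.2, out.3, y1.1, y3.1, y3.2} {y1.2} {y1.3} {y2.1} {y2.2} {y2.3} {y3.3}

In normal form, the first expression is {out.1, out.3} {out.2} {y1.1} {y1.2} {y1.3, y2.1} {y2.2} {y2.3} {y3.1} {y3.2} {y3.3}
In normal form, the second expression is {out.1, out.2, out.3, y1.1, y3.1, y3.2} {y1.2} {y1.3} {y2.1} {y2.2} {y2.3} {y3.3}
The normal forms differ: not equal.


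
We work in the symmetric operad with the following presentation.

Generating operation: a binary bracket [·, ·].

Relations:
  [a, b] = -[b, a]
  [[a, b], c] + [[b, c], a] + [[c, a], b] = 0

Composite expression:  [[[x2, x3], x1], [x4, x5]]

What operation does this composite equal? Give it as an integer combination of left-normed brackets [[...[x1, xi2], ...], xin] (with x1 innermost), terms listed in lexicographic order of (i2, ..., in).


-[[[[x1, x2], x3], x4], x5] + [[[[x1, x2], x3], x5], x4] + [[[[x1, x3], x2], x4], x5] - [[[[x1, x3], x2], x5], x4]

Antisymmetry and Jacobi reduce to x1-anchored left-normed brackets.
Composite bracket: [[[x2, x3], x1], [x4, x5]]
Expanding via [a, b] = ab - ba: 16 signed words (2^4 = 16).
The x1-initial words carry the normal form:
  sign of x1x2x3x4x5 is -1, so it contributes -[[[[x1, x2], x3], x4], x5]
  sign of x1x2x3x5x4 is +1, so it contributes +[[[[x1, x2], x3], x5], x4]
  sign of x1x3x2x4x5 is +1, so it contributes +[[[[x1, x3], x2], x4], x5]
  sign of x1x3x2x5x4 is -1, so it contributes -[[[[x1, x3], x2], x5], x4]


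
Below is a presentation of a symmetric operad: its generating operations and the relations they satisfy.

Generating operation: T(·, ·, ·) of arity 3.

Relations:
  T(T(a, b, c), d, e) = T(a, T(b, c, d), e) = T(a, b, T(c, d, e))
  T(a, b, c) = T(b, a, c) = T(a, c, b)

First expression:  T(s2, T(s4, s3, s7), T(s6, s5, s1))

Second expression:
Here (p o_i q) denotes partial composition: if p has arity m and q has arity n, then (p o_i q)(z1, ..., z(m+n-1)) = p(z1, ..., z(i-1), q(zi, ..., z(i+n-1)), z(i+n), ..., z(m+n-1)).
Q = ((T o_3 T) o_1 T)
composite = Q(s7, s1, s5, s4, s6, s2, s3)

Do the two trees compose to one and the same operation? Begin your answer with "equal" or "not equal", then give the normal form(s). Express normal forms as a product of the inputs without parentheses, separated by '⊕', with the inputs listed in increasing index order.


equal — both sides give s1 ⊕ s2 ⊕ s3 ⊕ s4 ⊕ s5 ⊕ s6 ⊕ s7

The first composite normalizes to s1 ⊕ s2 ⊕ s3 ⊕ s4 ⊕ s5 ⊕ s6 ⊕ s7
The second composite normalizes to s1 ⊕ s2 ⊕ s3 ⊕ s4 ⊕ s5 ⊕ s6 ⊕ s7
The forms coincide; equal.


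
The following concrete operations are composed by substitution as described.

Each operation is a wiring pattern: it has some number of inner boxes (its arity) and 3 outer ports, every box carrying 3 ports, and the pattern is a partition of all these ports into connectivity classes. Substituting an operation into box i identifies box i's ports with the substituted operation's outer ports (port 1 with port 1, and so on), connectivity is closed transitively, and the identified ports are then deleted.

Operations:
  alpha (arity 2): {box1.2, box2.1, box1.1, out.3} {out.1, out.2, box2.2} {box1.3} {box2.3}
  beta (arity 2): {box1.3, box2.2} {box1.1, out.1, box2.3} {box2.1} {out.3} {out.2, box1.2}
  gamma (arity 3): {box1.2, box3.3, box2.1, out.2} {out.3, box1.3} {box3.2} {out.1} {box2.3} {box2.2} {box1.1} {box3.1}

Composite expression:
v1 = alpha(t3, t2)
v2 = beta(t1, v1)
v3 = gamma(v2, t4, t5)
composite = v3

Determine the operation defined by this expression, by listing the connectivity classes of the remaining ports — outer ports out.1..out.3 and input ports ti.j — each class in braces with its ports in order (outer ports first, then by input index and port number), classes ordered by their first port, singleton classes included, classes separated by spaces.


Substituting into gamma glues patterns; closure does the rest.
after alpha, the pattern on (t3, t2) reads {out.1, out.2, t2.2} {out.3, t2.1, t3.1, t3.2} {t2.3} {t3.3} (out.j = its outer ports)
after beta, the pattern on (t1, t3, t2) reads {out.1, t1.1, t2.1, t3.1, t3.2} {out.2, t1.2} {out.3} {t1.3, t2.2} {t2.3} {t3.3} (out.j = its outer ports)
after gamma, the pattern on (t1, t3, t2, t4, t5) reads {out.1} {out.2, t1.2, t4.1, t5.3} {out.3} {t1.1, t2.1, t3.1, t3.2} {t1.3, t2.2} {t2.3} {t3.3} {t4.2} {t4.3} {t5.1} {t5.2} (out.j = its outer ports)

{out.1} {out.2, t1.2, t4.1, t5.3} {out.3} {t1.1, t2.1, t3.1, t3.2} {t1.3, t2.2} {t2.3} {t3.3} {t4.2} {t4.3} {t5.1} {t5.2}


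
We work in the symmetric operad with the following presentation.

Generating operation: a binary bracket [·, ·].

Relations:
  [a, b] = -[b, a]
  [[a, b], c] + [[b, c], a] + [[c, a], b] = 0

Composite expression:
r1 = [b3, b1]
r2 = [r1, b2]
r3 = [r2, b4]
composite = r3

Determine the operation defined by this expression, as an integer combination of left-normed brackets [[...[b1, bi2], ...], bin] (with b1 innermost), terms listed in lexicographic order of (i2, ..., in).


A multilinear Lie element is pinned by b1-initial words (b1 innermost).
Composite bracket: [[[b3, b1], b2], b4]
Full expansion: 8 signed words from ab - ba (2^3 = 8).
Words beginning with b1 determine it all:
  b1b3b2b4 appears with sign -1, giving the term -[[[b1, b3], b2], b4]

-[[[b1, b3], b2], b4]


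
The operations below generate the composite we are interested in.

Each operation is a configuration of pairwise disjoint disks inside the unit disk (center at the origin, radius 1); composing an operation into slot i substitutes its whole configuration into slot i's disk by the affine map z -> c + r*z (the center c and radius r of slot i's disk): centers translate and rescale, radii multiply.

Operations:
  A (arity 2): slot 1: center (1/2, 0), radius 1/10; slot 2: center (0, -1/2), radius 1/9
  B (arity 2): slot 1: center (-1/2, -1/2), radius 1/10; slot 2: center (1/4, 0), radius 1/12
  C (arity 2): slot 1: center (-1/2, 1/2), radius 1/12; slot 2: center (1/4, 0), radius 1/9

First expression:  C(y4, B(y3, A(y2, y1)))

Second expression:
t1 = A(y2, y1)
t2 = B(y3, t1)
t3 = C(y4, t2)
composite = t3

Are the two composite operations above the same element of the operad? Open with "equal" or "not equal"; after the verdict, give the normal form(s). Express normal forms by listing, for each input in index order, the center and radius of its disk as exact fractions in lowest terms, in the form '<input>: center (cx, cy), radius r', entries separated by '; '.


equal; the common form is y1: center (5/18, -1/216), radius 1/972; y2: center (61/216, 0), radius 1/1080; y3: center (7/36, -1/18), radius 1/90; y4: center (-1/2, 1/2), radius 1/12

Reducing the first expression gives y1: center (5/18, -1/216), radius 1/972; y2: center (61/216, 0), radius 1/1080; y3: center (7/36, -1/18), radius 1/90; y4: center (-1/2, 1/2), radius 1/12
Reducing the second expression gives y1: center (5/18, -1/216), radius 1/972; y2: center (61/216, 0), radius 1/1080; y3: center (7/36, -1/18), radius 1/90; y4: center (-1/2, 1/2), radius 1/12
Identical normal forms: equal.


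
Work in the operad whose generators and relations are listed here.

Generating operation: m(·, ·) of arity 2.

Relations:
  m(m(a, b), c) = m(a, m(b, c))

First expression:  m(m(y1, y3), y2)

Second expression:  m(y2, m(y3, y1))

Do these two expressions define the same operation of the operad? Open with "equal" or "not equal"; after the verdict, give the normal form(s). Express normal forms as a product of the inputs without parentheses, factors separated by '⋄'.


not equal; first: y1 ⋄ y3 ⋄ y2; second: y2 ⋄ y3 ⋄ y1

The first composite normalizes to y1 ⋄ y3 ⋄ y2
The second composite normalizes to y2 ⋄ y3 ⋄ y1
No match — not equal.


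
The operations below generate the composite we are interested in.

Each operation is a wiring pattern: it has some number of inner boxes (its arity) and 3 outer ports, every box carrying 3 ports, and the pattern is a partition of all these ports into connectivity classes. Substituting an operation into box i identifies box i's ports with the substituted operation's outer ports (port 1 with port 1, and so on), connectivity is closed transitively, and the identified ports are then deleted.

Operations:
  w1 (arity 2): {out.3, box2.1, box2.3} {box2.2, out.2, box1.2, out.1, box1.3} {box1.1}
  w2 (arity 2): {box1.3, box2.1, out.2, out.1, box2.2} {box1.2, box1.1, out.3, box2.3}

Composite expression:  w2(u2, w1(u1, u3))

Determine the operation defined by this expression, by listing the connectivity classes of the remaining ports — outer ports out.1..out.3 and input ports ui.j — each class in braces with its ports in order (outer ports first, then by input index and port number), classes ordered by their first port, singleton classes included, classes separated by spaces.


Connectivity passes through glued w2-boundaries; trace each wire chain.
through w1, on inputs (u1, u3): {out.1, out.2, u1.2, u1.3, u3.2} {out.3, u3.1, u3.3} {u1.1} (out.j = stage outer ports)
through w2, on inputs (u2, u1, u3): {out.1, out.2, u1.2, u1.3, u2.3, u3.2} {out.3, u2.1, u2.2, u3.1, u3.3} {u1.1} (out.j = stage outer ports)

{out.1, out.2, u1.2, u1.3, u2.3, u3.2} {out.3, u2.1, u2.2, u3.1, u3.3} {u1.1}


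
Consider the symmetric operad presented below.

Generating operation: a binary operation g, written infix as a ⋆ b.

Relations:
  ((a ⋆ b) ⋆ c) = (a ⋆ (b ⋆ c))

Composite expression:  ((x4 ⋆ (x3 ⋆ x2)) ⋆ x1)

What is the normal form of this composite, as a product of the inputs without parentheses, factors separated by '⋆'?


x4 ⋆ x3 ⋆ x2 ⋆ x1

The g-tree's shape is irrelevant; the x-reading-order decides.
(x3 ⋆ x2) unparenthesizes to x3 ⋆ x2
(x4 ⋆ (x3 ⋆ x2)) unparenthesizes to x4 ⋆ x3 ⋆ x2
((x4 ⋆ (x3 ⋆ x2)) ⋆ x1) unparenthesizes to x4 ⋆ x3 ⋆ x2 ⋆ x1


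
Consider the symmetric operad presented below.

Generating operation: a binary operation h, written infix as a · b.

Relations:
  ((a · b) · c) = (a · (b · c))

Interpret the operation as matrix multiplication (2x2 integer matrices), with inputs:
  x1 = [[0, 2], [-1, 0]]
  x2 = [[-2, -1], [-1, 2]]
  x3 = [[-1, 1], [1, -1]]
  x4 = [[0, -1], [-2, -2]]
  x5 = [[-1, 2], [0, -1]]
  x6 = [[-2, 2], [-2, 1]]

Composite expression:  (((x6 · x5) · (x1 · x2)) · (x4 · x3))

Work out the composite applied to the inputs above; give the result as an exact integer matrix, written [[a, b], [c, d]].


[[16, -16], [14, -14]]

(x6 · x5) = [[2, -6], [2, -5]]
(x1 · x2) = [[-2, 4], [2, 1]]
((x6 · x5) · (x1 · x2)) = [[-16, 2], [-14, 3]]
(x4 · x3) = [[-1, 1], [0, 0]]
(((x6 · x5) · (x1 · x2)) · (x4 · x3)) = [[16, -16], [14, -14]]


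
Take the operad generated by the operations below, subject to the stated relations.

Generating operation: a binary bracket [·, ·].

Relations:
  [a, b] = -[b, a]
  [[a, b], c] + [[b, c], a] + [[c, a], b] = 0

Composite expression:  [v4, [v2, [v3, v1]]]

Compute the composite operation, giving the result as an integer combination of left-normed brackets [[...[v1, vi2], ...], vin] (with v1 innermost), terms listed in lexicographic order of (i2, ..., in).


-[[[v1, v3], v2], v4]

Skip Jacobi rewriting: expand, keep v1-initial words, read off terms.
Composite bracket: [v4, [v2, [v3, v1]]]
Under [a, b] = ab - ba we get 8 signed associative words (2^3 = 8).
Words beginning with v1 determine it all:
  word v1v3v2v4 has sign -1, contributing -[[[v1, v3], v2], v4]


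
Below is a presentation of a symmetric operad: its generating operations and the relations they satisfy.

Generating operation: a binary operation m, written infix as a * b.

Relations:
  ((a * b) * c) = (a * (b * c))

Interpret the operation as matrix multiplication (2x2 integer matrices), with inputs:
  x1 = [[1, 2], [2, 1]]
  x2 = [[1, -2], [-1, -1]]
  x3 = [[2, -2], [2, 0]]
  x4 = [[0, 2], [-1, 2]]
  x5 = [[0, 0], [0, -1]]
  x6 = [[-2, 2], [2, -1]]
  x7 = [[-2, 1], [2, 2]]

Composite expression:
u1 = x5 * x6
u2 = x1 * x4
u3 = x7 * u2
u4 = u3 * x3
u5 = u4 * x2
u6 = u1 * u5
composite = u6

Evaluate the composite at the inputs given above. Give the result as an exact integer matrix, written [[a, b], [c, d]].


(x5 * x6) = [[0, 0], [-2, 1]]
(x1 * x4) = [[-2, 6], [-1, 6]]
(x7 * (x1 * x4)) = [[3, -6], [-6, 24]]
((x7 * (x1 * x4)) * x3) = [[-6, -6], [36, 12]]
(((x7 * (x1 * x4)) * x3) * x2) = [[0, 18], [24, -84]]
((x5 * x6) * (((x7 * (x1 * x4)) * x3) * x2)) = [[0, 0], [24, -120]]

[[0, 0], [24, -120]]


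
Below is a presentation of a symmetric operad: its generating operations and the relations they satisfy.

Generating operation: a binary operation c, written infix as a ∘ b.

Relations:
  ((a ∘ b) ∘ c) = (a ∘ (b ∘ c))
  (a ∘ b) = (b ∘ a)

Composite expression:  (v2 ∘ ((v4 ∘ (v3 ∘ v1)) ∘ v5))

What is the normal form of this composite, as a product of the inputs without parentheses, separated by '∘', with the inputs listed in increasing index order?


Reordering under c is free, so list the v-inputs canonically.
(v3 ∘ v1) flattens to v3 ∘ v1
(v4 ∘ (v3 ∘ v1)) flattens to v4 ∘ v3 ∘ v1
((v4 ∘ (v3 ∘ v1)) ∘ v5) flattens to v4 ∘ v3 ∘ v1 ∘ v5
(v2 ∘ ((v4 ∘ (v3 ∘ v1)) ∘ v5)) flattens to v2 ∘ v4 ∘ v3 ∘ v1 ∘ v5
rearranged into index order: v1 ∘ v2 ∘ v3 ∘ v4 ∘ v5

v1 ∘ v2 ∘ v3 ∘ v4 ∘ v5


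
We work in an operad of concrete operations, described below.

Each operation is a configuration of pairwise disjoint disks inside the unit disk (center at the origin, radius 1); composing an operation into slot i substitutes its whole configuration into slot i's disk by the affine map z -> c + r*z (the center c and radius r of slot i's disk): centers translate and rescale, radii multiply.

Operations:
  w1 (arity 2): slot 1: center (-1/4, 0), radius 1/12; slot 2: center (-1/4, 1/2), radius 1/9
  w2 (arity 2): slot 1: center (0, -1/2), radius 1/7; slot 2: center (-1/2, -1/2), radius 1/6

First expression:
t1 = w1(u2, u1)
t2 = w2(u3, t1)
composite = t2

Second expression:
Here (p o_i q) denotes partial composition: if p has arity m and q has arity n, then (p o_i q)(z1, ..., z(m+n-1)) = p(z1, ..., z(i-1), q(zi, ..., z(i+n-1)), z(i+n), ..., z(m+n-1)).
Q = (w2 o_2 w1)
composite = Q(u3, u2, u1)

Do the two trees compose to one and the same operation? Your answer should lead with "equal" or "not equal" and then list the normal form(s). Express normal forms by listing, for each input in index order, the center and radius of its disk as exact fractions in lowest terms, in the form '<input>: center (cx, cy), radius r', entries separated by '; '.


equal: each reduces to u1: center (-13/24, -5/12), radius 1/54; u2: center (-13/24, -1/2), radius 1/72; u3: center (0, -1/2), radius 1/7

Normal form of the first expression: u1: center (-13/24, -5/12), radius 1/54; u2: center (-13/24, -1/2), radius 1/72; u3: center (0, -1/2), radius 1/7
Normal form of the second expression: u1: center (-13/24, -5/12), radius 1/54; u2: center (-13/24, -1/2), radius 1/72; u3: center (0, -1/2), radius 1/7
Same normal form: equal.


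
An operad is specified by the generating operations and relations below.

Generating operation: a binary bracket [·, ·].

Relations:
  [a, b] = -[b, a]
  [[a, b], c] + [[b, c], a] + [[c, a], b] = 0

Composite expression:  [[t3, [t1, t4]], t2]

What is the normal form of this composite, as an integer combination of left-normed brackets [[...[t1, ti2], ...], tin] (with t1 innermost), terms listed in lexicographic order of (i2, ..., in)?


In the tensor algebra, words opening t1 carry the t1-anchored form.
Composite bracket: [[t3, [t1, t4]], t2]
Each bracket splits as ab - ba, giving 8 signed words (2^3 = 8).
Keep just the words that open with t1:
  from t1t4t3t2, sign -1: term -[[[t1, t4], t3], t2]

-[[[t1, t4], t3], t2]


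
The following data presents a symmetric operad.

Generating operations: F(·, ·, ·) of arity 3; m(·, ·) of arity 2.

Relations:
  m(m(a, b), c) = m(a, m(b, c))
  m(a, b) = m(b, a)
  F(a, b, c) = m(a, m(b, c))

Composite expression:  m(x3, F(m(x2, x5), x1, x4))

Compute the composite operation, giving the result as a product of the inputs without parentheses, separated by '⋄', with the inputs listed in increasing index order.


x1 ⋄ x2 ⋄ x3 ⋄ x4 ⋄ x5

Any arrangement under m is one operation, so sort the x-inputs.
m(x2, x5) unparenthesizes to x2 ⋄ x5
F(m(x2, x5), x1, x4) unparenthesizes to x2 ⋄ x5 ⋄ x1 ⋄ x4
m(x3, F(m(x2, x5), x1, x4)) unparenthesizes to x3 ⋄ x2 ⋄ x5 ⋄ x1 ⋄ x4
the factors in increasing index order: x1 ⋄ x2 ⋄ x3 ⋄ x4 ⋄ x5


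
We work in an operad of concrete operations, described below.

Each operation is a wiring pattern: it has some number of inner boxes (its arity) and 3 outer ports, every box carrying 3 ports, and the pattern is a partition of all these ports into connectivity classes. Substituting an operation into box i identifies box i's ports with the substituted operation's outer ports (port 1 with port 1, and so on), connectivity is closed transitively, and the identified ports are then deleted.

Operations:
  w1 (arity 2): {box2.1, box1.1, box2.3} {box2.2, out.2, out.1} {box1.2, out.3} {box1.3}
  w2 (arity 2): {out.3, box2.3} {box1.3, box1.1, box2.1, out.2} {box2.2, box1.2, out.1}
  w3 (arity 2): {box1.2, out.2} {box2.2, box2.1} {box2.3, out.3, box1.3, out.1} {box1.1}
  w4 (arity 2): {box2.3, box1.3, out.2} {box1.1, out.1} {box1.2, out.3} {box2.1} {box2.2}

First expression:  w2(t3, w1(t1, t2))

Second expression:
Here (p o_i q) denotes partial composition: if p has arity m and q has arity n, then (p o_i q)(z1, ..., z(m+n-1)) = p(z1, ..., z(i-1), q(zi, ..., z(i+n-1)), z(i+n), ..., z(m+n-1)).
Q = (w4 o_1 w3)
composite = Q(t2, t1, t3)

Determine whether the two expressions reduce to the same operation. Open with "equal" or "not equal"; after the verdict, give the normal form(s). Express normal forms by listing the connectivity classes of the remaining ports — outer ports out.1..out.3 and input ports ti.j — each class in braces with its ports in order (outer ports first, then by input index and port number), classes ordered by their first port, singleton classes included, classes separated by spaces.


Normal form of the first expression: {out.1, out.2, t2.2, t3.1, t3.2, t3.3} {out.3, t1.2} {t1.1, t2.1, t2.3} {t1.3}
Normal form of the second expression: {out.1, out.2, t1.3, t2.3, t3.3} {out.3, t2.2} {t1.1, t1.2} {t2.1} {t3.1} {t3.2}
They disagree, so not equal.

not equal; the first gives {out.1, out.2, t2.2, t3.1, t3.2, t3.3} {out.3, t1.2} {t1.1, t2.1, t2.3} {t1.3} and the second {out.1, out.2, t1.3, t2.3, t3.3} {out.3, t2.2} {t1.1, t1.2} {t2.1} {t3.1} {t3.2}


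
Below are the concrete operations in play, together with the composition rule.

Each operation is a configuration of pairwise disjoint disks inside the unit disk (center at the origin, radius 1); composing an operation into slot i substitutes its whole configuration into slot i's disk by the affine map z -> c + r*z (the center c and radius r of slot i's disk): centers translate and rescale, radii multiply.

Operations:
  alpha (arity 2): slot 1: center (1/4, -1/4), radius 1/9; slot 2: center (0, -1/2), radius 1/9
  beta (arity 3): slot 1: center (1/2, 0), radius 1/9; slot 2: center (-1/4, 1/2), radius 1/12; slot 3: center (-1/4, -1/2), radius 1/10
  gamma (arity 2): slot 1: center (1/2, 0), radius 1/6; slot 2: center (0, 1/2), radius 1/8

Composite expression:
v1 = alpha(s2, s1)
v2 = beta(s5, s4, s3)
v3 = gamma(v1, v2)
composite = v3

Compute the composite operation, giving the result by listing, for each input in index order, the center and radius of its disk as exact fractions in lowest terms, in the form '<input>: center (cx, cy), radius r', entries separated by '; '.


s1: center (1/2, -1/12), radius 1/54; s2: center (13/24, -1/24), radius 1/54; s3: center (-1/32, 7/16), radius 1/80; s4: center (-1/32, 9/16), radius 1/96; s5: center (1/16, 1/2), radius 1/72


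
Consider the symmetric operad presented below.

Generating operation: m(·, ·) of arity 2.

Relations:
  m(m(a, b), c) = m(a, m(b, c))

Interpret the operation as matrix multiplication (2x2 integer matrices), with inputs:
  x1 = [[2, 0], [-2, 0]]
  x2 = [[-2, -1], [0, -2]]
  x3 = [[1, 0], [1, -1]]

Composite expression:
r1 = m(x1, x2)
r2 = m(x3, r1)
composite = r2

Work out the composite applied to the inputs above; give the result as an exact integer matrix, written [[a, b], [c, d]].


m(x1, x2) = [[-4, -2], [4, 2]]
m(x3, m(x1, x2)) = [[-4, -2], [-8, -4]]

[[-4, -2], [-8, -4]]


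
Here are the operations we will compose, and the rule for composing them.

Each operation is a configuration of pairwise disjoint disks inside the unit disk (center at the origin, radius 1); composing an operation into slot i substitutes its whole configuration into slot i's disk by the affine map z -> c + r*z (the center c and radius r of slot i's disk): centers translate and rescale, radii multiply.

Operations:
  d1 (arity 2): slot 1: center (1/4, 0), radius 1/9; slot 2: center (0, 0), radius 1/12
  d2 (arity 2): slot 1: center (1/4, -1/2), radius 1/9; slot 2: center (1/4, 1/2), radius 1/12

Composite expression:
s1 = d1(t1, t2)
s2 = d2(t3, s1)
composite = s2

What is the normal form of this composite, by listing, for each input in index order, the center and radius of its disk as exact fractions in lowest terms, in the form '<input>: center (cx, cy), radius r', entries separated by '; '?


Follow each t-input down from d2: c' goes to c + r*c', radius to r*r'.
for t3, the 1-step affine chain lands on center (1/4, -1/2), radius 1/9
for t1, the 2-step affine chain lands on center (13/48, 1/2), radius 1/108
for t2, the 2-step affine chain lands on center (1/4, 1/2), radius 1/144

t1: center (13/48, 1/2), radius 1/108; t2: center (1/4, 1/2), radius 1/144; t3: center (1/4, -1/2), radius 1/9


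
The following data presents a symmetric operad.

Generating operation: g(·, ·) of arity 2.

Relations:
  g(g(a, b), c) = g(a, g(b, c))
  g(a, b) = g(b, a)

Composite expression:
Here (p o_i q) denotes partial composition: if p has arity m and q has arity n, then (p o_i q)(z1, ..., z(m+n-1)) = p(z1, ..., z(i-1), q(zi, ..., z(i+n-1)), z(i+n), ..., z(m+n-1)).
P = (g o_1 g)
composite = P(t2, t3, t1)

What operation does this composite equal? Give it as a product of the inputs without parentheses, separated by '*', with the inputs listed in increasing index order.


Shape and order are irrelevant to g; the t-input set decides.
g(t2, t3) spells out as t2 * t3
g(g(t2, t3), t1) spells out as t2 * t3 * t1
commutativity sorts the factors: t1 * t2 * t3

t1 * t2 * t3


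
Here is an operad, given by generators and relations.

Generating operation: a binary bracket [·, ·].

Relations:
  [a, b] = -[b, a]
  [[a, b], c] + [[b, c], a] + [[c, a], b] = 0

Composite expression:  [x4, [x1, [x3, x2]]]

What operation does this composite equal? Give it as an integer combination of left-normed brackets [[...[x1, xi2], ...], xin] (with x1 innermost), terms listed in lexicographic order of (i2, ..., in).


[[[x1, x2], x3], x4] - [[[x1, x3], x2], x4]

Expand each bracket as ab - ba; the x1-initial words give the coefficients.
Composite bracket: [x4, [x1, [x3, x2]]]
The bracket unfolds into 8 signed words via [a, b] = ab - ba (2^3 = 8).
Coefficients come from the x1-initial words:
  x1x2x3x4 appears with sign +1, giving the term +[[[x1, x2], x3], x4]
  x1x3x2x4 appears with sign -1, giving the term -[[[x1, x3], x2], x4]


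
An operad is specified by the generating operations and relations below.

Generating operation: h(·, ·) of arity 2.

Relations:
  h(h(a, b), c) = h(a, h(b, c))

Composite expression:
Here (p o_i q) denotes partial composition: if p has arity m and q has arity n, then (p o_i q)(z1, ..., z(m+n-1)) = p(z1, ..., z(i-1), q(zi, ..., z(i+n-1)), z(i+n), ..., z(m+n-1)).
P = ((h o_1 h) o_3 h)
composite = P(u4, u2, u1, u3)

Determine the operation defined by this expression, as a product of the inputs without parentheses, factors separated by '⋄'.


u4 ⋄ u2 ⋄ u1 ⋄ u3


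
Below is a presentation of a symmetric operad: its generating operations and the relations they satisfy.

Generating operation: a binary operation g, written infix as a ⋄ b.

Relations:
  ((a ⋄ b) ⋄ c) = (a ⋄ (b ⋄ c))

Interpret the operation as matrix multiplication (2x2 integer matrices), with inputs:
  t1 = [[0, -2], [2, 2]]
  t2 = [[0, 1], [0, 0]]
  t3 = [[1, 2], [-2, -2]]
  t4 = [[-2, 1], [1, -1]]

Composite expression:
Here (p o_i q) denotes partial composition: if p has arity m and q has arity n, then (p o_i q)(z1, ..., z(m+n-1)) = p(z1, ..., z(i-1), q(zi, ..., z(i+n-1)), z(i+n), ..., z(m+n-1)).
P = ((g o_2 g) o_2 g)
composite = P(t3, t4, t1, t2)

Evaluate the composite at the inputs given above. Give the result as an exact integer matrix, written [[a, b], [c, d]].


(t4 ⋄ t1) = [[2, 6], [-2, -4]]
((t4 ⋄ t1) ⋄ t2) = [[0, 2], [0, -2]]
(t3 ⋄ ((t4 ⋄ t1) ⋄ t2)) = [[0, -2], [0, 0]]

[[0, -2], [0, 0]]


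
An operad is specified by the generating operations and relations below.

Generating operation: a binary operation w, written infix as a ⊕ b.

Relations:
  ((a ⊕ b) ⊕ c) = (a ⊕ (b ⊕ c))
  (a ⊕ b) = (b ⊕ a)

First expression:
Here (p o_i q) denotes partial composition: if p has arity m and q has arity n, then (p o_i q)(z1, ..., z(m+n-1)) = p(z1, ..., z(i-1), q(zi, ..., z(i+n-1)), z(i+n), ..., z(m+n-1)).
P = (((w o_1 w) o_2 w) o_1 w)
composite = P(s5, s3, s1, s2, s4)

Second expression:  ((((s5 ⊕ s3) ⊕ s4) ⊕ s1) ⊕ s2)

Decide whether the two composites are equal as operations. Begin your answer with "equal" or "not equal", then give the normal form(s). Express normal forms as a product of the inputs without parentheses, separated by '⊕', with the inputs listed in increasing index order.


Normal form of the first expression: s1 ⊕ s2 ⊕ s3 ⊕ s4 ⊕ s5
Normal form of the second expression: s1 ⊕ s2 ⊕ s3 ⊕ s4 ⊕ s5
Both agree, so they are equal.

equal; the common form is s1 ⊕ s2 ⊕ s3 ⊕ s4 ⊕ s5


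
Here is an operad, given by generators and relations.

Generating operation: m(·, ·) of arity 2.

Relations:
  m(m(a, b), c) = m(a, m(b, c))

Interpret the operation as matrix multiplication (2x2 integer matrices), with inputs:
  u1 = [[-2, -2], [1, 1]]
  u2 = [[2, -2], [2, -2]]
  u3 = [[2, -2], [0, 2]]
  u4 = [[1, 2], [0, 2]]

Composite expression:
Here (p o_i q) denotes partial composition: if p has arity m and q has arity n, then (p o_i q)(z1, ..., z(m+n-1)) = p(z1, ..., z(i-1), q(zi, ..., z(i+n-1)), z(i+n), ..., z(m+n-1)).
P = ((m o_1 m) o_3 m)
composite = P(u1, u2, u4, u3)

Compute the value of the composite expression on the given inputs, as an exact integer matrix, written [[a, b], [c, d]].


[[-16, 16], [8, -8]]

m(u1, u2) = [[-8, 8], [4, -4]]
m(u4, u3) = [[2, 2], [0, 4]]
m(m(u1, u2), m(u4, u3)) = [[-16, 16], [8, -8]]


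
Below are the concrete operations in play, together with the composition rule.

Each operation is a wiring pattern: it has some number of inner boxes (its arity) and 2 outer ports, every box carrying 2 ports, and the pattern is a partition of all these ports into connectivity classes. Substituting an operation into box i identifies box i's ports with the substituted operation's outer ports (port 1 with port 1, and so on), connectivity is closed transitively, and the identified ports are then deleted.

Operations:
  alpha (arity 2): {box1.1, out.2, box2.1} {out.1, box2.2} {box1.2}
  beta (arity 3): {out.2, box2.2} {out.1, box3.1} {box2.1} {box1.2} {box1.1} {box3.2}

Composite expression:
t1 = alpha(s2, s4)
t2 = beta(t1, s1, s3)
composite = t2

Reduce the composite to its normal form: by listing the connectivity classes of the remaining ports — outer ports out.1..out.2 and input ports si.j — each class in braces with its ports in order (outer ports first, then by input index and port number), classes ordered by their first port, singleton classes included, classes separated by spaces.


{out.1, s3.1} {out.2, s1.2} {s1.1} {s2.1, s4.1} {s2.2} {s3.2} {s4.2}

Reachability decides: close wires over beta-identified ports.
the subtree at alpha composes to {out.1, s4.2} {out.2, s2.1, s4.1} {s2.2} on (s2, s4); out.j = own outer ports
the subtree at beta composes to {out.1, s3.1} {out.2, s1.2} {s1.1} {s2.1, s4.1} {s2.2} {s3.2} {s4.2} on (s2, s4, s1, s3); out.j = own outer ports


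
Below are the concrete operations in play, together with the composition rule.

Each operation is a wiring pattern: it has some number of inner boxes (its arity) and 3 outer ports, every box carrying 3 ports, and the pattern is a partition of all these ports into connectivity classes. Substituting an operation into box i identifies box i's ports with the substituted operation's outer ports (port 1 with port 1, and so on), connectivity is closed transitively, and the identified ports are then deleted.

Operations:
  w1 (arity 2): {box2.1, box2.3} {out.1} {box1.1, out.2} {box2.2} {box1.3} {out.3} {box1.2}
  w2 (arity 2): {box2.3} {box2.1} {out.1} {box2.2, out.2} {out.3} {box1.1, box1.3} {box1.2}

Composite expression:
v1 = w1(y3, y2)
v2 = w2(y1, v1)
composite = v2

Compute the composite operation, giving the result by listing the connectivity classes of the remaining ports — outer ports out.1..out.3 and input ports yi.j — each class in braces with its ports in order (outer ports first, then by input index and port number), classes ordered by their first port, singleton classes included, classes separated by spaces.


{out.1} {out.2, y3.1} {out.3} {y1.1, y1.3} {y1.2} {y2.1, y2.3} {y2.2} {y3.2} {y3.3}


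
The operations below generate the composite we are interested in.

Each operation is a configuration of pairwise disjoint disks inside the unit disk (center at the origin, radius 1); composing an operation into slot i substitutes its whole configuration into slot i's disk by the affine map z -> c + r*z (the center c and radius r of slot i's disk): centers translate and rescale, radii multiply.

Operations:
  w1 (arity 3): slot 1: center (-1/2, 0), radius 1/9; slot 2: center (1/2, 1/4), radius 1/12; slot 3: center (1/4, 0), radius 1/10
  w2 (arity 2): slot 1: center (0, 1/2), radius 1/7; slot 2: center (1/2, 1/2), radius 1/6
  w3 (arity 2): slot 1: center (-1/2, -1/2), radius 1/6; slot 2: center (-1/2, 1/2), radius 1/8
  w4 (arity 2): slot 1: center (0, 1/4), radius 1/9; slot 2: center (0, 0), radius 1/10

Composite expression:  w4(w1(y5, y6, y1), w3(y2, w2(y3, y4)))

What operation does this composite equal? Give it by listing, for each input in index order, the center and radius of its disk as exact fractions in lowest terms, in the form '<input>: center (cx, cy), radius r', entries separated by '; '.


Affine substitution under w4: radii multiply and y-centers shift.
input y5: composing its 2 substitution steps yields center (-1/18, 1/4), radius 1/81
input y6: composing its 2 substitution steps yields center (1/18, 5/18), radius 1/108
input y1: composing its 2 substitution steps yields center (1/36, 1/4), radius 1/90
input y2: composing its 2 substitution steps yields center (-1/20, -1/20), radius 1/60
input y3: composing its 3 substitution steps yields center (-1/20, 9/160), radius 1/560
input y4: composing its 3 substitution steps yields center (-7/160, 9/160), radius 1/480

y1: center (1/36, 1/4), radius 1/90; y2: center (-1/20, -1/20), radius 1/60; y3: center (-1/20, 9/160), radius 1/560; y4: center (-7/160, 9/160), radius 1/480; y5: center (-1/18, 1/4), radius 1/81; y6: center (1/18, 5/18), radius 1/108


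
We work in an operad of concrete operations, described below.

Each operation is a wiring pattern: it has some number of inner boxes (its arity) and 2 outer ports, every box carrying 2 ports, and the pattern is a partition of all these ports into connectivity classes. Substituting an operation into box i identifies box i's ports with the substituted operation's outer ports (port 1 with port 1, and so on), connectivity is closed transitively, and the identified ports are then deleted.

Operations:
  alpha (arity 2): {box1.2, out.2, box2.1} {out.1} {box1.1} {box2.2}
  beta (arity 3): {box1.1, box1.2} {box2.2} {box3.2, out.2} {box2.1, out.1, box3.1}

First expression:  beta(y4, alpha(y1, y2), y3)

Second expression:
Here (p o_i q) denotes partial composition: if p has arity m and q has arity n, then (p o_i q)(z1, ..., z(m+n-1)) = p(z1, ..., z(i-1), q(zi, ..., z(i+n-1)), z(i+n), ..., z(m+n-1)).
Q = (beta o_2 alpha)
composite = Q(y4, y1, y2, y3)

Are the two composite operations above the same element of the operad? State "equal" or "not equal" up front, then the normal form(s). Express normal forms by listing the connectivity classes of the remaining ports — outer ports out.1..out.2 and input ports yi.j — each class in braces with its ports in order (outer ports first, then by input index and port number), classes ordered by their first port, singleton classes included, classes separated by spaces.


equal; the common form is {out.1, y3.1} {out.2, y3.2} {y1.1} {y1.2, y2.1} {y2.2} {y4.1, y4.2}

Normal form of the first expression: {out.1, y3.1} {out.2, y3.2} {y1.1} {y1.2, y2.1} {y2.2} {y4.1, y4.2}
Normal form of the second expression: {out.1, y3.1} {out.2, y3.2} {y1.1} {y1.2, y2.1} {y2.2} {y4.1, y4.2}
Identical normal forms: equal.


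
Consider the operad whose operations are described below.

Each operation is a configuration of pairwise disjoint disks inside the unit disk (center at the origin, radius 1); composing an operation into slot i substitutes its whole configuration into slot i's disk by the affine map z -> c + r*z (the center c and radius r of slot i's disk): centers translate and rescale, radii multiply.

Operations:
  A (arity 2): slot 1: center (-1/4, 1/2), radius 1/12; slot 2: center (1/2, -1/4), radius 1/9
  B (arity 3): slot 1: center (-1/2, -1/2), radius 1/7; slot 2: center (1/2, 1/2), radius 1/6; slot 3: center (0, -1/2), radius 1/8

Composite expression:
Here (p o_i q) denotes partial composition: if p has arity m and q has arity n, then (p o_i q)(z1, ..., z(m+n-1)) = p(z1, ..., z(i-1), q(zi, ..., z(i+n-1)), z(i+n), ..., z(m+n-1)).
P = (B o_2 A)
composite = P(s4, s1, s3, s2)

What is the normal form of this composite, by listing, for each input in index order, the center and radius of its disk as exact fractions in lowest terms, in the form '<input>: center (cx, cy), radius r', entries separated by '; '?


s1: center (11/24, 7/12), radius 1/72; s2: center (0, -1/2), radius 1/8; s3: center (7/12, 11/24), radius 1/54; s4: center (-1/2, -1/2), radius 1/7

Affine substitution under B: radii multiply and s-centers shift.
input s4: composing its 1 substitution step yields center (-1/2, -1/2), radius 1/7
input s1: composing its 2 substitution steps yields center (11/24, 7/12), radius 1/72
input s3: composing its 2 substitution steps yields center (7/12, 11/24), radius 1/54
input s2: composing its 1 substitution step yields center (0, -1/2), radius 1/8


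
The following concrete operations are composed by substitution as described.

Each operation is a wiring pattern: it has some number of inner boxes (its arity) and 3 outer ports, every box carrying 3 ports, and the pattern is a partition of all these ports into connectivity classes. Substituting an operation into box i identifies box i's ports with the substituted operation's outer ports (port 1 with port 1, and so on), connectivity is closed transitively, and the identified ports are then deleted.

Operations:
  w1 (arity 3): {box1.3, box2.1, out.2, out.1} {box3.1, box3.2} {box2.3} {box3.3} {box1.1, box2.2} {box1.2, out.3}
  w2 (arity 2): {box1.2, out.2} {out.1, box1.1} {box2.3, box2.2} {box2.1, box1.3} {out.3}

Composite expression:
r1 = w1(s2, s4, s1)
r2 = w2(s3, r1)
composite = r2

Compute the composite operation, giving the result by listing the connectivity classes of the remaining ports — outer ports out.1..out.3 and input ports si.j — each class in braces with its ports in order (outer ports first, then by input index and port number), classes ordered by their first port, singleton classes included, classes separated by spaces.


Substituting into w2 glues patterns; closure does the rest.
the subtree at w1 composes to {out.1, out.2, s2.3, s4.1} {out.3, s2.2} {s1.1, s1.2} {s1.3} {s2.1, s4.2} {s4.3} on (s2, s4, s1); out.j = own outer ports
the subtree at w2 composes to {out.1, s3.1} {out.2, s3.2} {out.3} {s1.1, s1.2} {s1.3} {s2.1, s4.2} {s2.2, s2.3, s3.3, s4.1} {s4.3} on (s3, s2, s4, s1); out.j = own outer ports

{out.1, s3.1} {out.2, s3.2} {out.3} {s1.1, s1.2} {s1.3} {s2.1, s4.2} {s2.2, s2.3, s3.3, s4.1} {s4.3}
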